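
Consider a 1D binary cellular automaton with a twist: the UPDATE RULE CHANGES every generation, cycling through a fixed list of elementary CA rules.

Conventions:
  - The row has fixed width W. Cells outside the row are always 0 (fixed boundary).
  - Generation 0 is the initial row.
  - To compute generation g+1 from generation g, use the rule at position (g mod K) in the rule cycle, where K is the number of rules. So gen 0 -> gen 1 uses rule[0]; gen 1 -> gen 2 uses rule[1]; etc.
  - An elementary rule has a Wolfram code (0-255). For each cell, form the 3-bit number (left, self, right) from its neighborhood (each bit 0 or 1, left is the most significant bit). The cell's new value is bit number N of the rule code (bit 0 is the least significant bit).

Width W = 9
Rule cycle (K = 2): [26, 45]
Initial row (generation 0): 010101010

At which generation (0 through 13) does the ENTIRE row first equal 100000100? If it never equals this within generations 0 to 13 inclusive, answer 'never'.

Answer: 7

Derivation:
Gen 0: 010101010
Gen 1 (rule 26): 100000001
Gen 2 (rule 45): 101111101
Gen 3 (rule 26): 001000000
Gen 4 (rule 45): 101011111
Gen 5 (rule 26): 000010000
Gen 6 (rule 45): 111010111
Gen 7 (rule 26): 100000100
Gen 8 (rule 45): 101110101
Gen 9 (rule 26): 001000000
Gen 10 (rule 45): 101011111
Gen 11 (rule 26): 000010000
Gen 12 (rule 45): 111010111
Gen 13 (rule 26): 100000100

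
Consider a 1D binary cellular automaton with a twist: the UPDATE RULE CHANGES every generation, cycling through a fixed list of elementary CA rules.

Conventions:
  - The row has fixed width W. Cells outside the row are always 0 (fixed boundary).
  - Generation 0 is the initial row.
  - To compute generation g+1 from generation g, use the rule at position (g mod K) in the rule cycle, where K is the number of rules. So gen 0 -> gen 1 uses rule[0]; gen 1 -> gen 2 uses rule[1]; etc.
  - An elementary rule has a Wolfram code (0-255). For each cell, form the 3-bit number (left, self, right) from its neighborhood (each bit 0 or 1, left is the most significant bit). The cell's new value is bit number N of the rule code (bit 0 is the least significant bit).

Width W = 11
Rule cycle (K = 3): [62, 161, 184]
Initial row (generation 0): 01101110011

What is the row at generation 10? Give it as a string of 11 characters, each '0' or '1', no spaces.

Gen 0: 01101110011
Gen 1 (rule 62): 11011001110
Gen 2 (rule 161): 00100000100
Gen 3 (rule 184): 00010000010
Gen 4 (rule 62): 00111000111
Gen 5 (rule 161): 10010010010
Gen 6 (rule 184): 01001001001
Gen 7 (rule 62): 11111111111
Gen 8 (rule 161): 01111111110
Gen 9 (rule 184): 01111111101
Gen 10 (rule 62): 11000000011

Answer: 11000000011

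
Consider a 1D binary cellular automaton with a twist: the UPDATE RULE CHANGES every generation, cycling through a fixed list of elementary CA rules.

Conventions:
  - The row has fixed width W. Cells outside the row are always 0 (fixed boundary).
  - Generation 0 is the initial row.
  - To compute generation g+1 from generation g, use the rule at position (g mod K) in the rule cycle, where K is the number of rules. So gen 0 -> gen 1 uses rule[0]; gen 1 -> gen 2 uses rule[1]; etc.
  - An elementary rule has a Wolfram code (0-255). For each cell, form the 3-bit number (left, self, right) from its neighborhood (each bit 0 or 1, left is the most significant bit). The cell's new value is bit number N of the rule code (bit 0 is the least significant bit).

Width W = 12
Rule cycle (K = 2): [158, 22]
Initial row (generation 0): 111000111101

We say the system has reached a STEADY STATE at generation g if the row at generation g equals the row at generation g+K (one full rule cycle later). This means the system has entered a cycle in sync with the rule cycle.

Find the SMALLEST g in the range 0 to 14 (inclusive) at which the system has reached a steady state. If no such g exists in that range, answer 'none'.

Gen 0: 111000111101
Gen 1 (rule 158): 110101111001
Gen 2 (rule 22): 000100000111
Gen 3 (rule 158): 001110001110
Gen 4 (rule 22): 010001010001
Gen 5 (rule 158): 111011011011
Gen 6 (rule 22): 000000000000
Gen 7 (rule 158): 000000000000
Gen 8 (rule 22): 000000000000
Gen 9 (rule 158): 000000000000
Gen 10 (rule 22): 000000000000
Gen 11 (rule 158): 000000000000
Gen 12 (rule 22): 000000000000
Gen 13 (rule 158): 000000000000
Gen 14 (rule 22): 000000000000
Gen 15 (rule 158): 000000000000
Gen 16 (rule 22): 000000000000

Answer: 6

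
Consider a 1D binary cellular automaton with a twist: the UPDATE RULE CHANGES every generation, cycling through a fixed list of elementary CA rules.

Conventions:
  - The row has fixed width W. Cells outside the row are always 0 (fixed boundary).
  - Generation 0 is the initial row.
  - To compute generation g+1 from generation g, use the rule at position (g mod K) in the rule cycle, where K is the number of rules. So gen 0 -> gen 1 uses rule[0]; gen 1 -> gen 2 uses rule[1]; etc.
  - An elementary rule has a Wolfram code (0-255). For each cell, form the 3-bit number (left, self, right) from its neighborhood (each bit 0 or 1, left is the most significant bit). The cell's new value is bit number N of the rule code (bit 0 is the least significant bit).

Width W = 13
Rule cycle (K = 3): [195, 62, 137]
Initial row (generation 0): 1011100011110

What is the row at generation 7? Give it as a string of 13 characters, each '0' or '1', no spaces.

Answer: 0100111111010

Derivation:
Gen 0: 1011100011110
Gen 1 (rule 195): 0001101101110
Gen 2 (rule 62): 0011011011001
Gen 3 (rule 137): 1010010010000
Gen 4 (rule 195): 0000100100111
Gen 5 (rule 62): 0001111111100
Gen 6 (rule 137): 1101111111001
Gen 7 (rule 195): 0100111111010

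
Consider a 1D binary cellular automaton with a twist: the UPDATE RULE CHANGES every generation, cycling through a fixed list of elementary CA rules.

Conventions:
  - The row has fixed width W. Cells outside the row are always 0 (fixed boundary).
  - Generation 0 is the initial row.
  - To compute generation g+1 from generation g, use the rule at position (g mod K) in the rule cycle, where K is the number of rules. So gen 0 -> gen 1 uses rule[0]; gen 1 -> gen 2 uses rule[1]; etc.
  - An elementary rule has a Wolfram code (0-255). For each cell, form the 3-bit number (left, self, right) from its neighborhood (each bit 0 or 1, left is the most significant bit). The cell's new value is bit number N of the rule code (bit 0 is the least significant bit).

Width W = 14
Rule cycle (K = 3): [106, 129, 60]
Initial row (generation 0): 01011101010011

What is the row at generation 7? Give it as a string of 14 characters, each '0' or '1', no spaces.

Gen 0: 01011101010011
Gen 1 (rule 106): 10110110100111
Gen 2 (rule 129): 00000000000010
Gen 3 (rule 60): 00000000000011
Gen 4 (rule 106): 00000000000111
Gen 5 (rule 129): 11111111110010
Gen 6 (rule 60): 10000000001011
Gen 7 (rule 106): 00000000010111

Answer: 00000000010111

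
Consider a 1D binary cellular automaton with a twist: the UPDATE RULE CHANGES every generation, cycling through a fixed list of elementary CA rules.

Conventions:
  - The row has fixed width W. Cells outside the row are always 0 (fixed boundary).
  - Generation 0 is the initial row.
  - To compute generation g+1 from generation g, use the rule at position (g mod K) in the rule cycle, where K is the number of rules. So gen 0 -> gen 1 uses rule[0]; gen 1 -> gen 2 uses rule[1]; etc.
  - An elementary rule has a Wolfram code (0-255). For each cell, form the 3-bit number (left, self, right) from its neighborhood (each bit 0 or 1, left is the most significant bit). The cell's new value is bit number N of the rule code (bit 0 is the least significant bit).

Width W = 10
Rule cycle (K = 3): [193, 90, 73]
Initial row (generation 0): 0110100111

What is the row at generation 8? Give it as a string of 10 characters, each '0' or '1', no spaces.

Gen 0: 0110100111
Gen 1 (rule 193): 0010000011
Gen 2 (rule 90): 0101000111
Gen 3 (rule 73): 0000010101
Gen 4 (rule 193): 1111000000
Gen 5 (rule 90): 1001100000
Gen 6 (rule 73): 0001101111
Gen 7 (rule 193): 1100100111
Gen 8 (rule 90): 1111011101

Answer: 1111011101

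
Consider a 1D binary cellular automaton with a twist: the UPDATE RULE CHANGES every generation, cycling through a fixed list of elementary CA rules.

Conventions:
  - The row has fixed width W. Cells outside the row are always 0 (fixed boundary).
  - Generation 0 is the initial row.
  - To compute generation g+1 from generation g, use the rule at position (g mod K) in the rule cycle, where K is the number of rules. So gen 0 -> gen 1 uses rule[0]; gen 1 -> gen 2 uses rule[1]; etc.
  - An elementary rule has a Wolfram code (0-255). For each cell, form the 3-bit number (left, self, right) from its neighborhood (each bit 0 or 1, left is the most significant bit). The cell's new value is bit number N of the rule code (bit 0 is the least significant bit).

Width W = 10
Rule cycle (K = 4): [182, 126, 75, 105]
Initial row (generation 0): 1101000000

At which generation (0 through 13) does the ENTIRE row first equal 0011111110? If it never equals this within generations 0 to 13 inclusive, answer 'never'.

Gen 0: 1101000000
Gen 1 (rule 182): 0011100000
Gen 2 (rule 126): 0110110000
Gen 3 (rule 75): 1110110111
Gen 4 (rule 105): 1011111101
Gen 5 (rule 182): 1101111011
Gen 6 (rule 126): 1111001111
Gen 7 (rule 75): 1001011001
Gen 8 (rule 105): 0000111000
Gen 9 (rule 182): 0001010100
Gen 10 (rule 126): 0011111110
Gen 11 (rule 75): 1110000010
Gen 12 (rule 105): 1010111000
Gen 13 (rule 182): 1111010100

Answer: 10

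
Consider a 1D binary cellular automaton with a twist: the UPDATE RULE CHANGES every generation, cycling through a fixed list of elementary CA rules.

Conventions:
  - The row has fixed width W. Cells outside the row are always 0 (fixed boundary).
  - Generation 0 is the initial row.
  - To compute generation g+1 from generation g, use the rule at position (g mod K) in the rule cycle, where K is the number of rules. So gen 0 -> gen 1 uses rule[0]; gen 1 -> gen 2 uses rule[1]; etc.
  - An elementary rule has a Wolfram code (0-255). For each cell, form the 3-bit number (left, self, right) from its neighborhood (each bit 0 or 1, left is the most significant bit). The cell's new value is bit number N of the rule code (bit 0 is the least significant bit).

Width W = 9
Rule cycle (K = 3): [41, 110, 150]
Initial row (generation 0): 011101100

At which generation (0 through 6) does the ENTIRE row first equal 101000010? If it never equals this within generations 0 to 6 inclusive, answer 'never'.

Answer: never

Derivation:
Gen 0: 011101100
Gen 1 (rule 41): 010011001
Gen 2 (rule 110): 110111011
Gen 3 (rule 150): 000010000
Gen 4 (rule 41): 111000111
Gen 5 (rule 110): 101001101
Gen 6 (rule 150): 101110001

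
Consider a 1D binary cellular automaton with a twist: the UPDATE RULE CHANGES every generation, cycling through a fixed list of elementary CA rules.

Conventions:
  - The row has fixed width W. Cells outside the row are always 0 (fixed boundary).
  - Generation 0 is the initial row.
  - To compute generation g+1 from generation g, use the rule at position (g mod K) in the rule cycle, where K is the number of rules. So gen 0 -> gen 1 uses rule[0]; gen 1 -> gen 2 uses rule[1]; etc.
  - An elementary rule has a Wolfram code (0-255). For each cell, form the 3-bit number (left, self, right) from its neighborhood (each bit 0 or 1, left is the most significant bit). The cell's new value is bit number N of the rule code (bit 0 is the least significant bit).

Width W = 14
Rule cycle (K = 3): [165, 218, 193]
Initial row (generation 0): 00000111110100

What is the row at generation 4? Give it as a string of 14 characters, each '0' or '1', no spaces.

Answer: 00111111000111

Derivation:
Gen 0: 00000111110100
Gen 1 (rule 165): 11110011101101
Gen 2 (rule 218): 11111111101100
Gen 3 (rule 193): 01111111100101
Gen 4 (rule 165): 00111111000111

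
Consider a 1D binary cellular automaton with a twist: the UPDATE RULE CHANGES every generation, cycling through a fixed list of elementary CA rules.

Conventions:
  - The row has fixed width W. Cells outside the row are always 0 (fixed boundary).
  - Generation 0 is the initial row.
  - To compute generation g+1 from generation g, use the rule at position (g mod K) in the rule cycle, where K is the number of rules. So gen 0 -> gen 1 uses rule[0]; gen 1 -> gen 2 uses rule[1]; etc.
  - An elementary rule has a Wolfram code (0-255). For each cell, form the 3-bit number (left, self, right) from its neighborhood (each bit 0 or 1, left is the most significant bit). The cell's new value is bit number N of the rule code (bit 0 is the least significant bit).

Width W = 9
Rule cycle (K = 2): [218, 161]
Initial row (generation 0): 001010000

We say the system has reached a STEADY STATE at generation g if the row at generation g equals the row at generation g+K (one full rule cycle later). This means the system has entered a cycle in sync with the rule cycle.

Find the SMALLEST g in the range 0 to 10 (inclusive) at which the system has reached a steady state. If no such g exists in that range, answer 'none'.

Gen 0: 001010000
Gen 1 (rule 218): 010001000
Gen 2 (rule 161): 000100011
Gen 3 (rule 218): 001010111
Gen 4 (rule 161): 100101010
Gen 5 (rule 218): 011000001
Gen 6 (rule 161): 000011100
Gen 7 (rule 218): 000111110
Gen 8 (rule 161): 110011100
Gen 9 (rule 218): 111111110
Gen 10 (rule 161): 011111100
Gen 11 (rule 218): 111111110
Gen 12 (rule 161): 011111100

Answer: 9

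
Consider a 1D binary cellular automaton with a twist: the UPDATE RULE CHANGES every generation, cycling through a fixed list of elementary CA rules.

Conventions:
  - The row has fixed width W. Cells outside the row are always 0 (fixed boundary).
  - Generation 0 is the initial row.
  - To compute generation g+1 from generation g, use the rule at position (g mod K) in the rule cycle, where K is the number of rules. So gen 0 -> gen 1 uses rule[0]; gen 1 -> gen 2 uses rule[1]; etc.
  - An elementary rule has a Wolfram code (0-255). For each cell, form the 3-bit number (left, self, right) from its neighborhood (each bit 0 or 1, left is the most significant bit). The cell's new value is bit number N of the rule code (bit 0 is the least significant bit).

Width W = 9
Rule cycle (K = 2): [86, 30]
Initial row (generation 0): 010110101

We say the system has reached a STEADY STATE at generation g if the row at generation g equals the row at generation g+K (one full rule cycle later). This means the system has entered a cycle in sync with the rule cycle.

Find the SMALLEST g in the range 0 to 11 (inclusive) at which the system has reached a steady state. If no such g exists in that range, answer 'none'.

Answer: 11

Derivation:
Gen 0: 010110101
Gen 1 (rule 86): 110010101
Gen 2 (rule 30): 101110101
Gen 3 (rule 86): 100010101
Gen 4 (rule 30): 110110101
Gen 5 (rule 86): 010010101
Gen 6 (rule 30): 111110101
Gen 7 (rule 86): 000010101
Gen 8 (rule 30): 000110101
Gen 9 (rule 86): 001010101
Gen 10 (rule 30): 011010101
Gen 11 (rule 86): 101010101
Gen 12 (rule 30): 101010101
Gen 13 (rule 86): 101010101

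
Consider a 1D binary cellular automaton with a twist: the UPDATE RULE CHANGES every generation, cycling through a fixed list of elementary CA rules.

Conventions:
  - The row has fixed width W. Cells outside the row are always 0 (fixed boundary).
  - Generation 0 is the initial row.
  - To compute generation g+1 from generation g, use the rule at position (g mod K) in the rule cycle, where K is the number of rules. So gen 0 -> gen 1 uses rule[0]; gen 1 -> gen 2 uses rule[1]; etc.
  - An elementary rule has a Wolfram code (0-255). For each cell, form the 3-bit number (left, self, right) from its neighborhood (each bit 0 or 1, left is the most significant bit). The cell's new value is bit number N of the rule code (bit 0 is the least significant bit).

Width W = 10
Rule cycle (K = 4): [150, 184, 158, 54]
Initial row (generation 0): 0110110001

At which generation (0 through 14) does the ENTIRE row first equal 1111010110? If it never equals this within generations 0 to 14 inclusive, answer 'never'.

Gen 0: 0110110001
Gen 1 (rule 150): 1000001011
Gen 2 (rule 184): 0100000110
Gen 3 (rule 158): 1110001101
Gen 4 (rule 54): 0001010011
Gen 5 (rule 150): 0011011100
Gen 6 (rule 184): 0010111010
Gen 7 (rule 158): 0110110011
Gen 8 (rule 54): 1001001100
Gen 9 (rule 150): 1111110010
Gen 10 (rule 184): 1111101001
Gen 11 (rule 158): 1111001111
Gen 12 (rule 54): 0000110000
Gen 13 (rule 150): 0001001000
Gen 14 (rule 184): 0000100100

Answer: never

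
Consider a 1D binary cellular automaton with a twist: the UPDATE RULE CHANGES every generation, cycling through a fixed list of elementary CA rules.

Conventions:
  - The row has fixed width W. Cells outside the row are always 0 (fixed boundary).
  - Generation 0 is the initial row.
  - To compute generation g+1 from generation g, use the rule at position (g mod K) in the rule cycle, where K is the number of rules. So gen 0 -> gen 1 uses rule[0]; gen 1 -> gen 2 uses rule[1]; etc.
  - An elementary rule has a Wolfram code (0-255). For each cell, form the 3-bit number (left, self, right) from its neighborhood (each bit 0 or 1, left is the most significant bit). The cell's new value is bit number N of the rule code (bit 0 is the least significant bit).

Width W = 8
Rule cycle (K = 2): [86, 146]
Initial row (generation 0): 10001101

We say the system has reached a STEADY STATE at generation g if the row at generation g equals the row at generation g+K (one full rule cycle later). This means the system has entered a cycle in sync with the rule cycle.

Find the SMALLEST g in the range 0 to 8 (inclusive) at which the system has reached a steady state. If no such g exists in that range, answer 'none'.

Answer: 2

Derivation:
Gen 0: 10001101
Gen 1 (rule 86): 11010101
Gen 2 (rule 146): 00000000
Gen 3 (rule 86): 00000000
Gen 4 (rule 146): 00000000
Gen 5 (rule 86): 00000000
Gen 6 (rule 146): 00000000
Gen 7 (rule 86): 00000000
Gen 8 (rule 146): 00000000
Gen 9 (rule 86): 00000000
Gen 10 (rule 146): 00000000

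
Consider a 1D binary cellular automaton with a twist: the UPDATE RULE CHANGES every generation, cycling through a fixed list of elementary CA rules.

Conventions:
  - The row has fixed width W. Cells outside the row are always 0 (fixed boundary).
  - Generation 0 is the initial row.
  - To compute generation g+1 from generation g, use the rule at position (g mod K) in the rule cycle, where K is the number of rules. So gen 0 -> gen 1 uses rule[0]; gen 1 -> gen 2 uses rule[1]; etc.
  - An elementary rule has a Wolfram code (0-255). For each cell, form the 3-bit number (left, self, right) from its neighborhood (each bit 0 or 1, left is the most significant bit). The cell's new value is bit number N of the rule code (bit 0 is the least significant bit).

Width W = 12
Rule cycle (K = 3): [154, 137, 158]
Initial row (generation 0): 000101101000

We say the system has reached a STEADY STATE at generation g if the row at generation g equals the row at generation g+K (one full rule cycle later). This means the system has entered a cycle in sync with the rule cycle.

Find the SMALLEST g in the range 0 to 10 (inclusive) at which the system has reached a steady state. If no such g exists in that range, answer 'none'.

Answer: none

Derivation:
Gen 0: 000101101000
Gen 1 (rule 154): 001001000100
Gen 2 (rule 137): 100000010001
Gen 3 (rule 158): 110000111011
Gen 4 (rule 154): 101001110010
Gen 5 (rule 137): 000001100000
Gen 6 (rule 158): 000011010000
Gen 7 (rule 154): 000110001000
Gen 8 (rule 137): 110100100011
Gen 9 (rule 158): 100111110110
Gen 10 (rule 154): 011111100101
Gen 11 (rule 137): 011111000000
Gen 12 (rule 158): 111110100000
Gen 13 (rule 154): 111100010000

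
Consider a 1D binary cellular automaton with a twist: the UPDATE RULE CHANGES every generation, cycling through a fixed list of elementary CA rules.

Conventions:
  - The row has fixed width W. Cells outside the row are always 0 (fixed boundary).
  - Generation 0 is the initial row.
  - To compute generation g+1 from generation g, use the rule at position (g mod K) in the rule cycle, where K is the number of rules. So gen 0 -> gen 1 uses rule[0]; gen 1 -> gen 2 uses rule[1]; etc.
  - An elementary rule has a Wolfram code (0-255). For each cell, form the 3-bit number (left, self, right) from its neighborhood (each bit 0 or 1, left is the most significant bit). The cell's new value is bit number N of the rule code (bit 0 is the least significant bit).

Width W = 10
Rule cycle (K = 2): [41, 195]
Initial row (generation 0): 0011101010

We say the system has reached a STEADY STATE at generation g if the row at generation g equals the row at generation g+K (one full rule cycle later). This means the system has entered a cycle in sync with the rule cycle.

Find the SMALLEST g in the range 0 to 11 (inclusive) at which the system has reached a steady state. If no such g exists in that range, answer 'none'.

Gen 0: 0011101010
Gen 1 (rule 41): 1010010100
Gen 2 (rule 195): 0000100001
Gen 3 (rule 41): 1110001100
Gen 4 (rule 195): 0110110101
Gen 5 (rule 41): 0101101010
Gen 6 (rule 195): 1000100000
Gen 7 (rule 41): 0010001111
Gen 8 (rule 195): 1100110111
Gen 9 (rule 41): 1000101100
Gen 10 (rule 195): 0011000101
Gen 11 (rule 41): 1010010010
Gen 12 (rule 195): 0000100100
Gen 13 (rule 41): 1110000001

Answer: none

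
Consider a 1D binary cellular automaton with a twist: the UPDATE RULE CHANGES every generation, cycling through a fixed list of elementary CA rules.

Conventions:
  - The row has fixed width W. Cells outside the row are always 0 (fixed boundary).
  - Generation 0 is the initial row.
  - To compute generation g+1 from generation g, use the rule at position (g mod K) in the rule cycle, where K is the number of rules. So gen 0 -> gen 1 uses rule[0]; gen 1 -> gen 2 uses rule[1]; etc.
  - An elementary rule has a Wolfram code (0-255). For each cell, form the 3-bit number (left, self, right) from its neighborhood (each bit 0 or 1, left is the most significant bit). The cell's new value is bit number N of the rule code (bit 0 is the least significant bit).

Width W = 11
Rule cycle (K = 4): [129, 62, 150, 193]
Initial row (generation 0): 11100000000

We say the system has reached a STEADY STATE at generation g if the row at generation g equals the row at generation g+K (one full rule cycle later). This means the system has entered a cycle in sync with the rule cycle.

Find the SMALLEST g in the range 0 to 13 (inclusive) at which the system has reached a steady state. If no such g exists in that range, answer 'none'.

Gen 0: 11100000000
Gen 1 (rule 129): 01001111111
Gen 2 (rule 62): 11111000000
Gen 3 (rule 150): 01110100000
Gen 4 (rule 193): 00110001111
Gen 5 (rule 129): 10000100110
Gen 6 (rule 62): 11001111101
Gen 7 (rule 150): 00110111001
Gen 8 (rule 193): 10010011000
Gen 9 (rule 129): 00000000011
Gen 10 (rule 62): 00000000110
Gen 11 (rule 150): 00000001001
Gen 12 (rule 193): 11111100000
Gen 13 (rule 129): 01111001111
Gen 14 (rule 62): 11000111000
Gen 15 (rule 150): 00101010100
Gen 16 (rule 193): 10000000001
Gen 17 (rule 129): 00111111100

Answer: none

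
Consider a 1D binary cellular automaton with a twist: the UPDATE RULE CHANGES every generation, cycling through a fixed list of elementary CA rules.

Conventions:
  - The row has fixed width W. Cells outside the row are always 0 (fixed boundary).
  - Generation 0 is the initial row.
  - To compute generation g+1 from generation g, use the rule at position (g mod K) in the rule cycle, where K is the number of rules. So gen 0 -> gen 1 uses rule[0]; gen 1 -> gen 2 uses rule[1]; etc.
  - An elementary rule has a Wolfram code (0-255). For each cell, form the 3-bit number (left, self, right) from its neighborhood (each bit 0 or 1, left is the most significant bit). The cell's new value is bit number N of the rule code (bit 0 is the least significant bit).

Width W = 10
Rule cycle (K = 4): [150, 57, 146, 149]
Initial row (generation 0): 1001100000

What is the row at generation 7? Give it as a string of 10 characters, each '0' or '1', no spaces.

Gen 0: 1001100000
Gen 1 (rule 150): 1110010000
Gen 2 (rule 57): 1001001111
Gen 3 (rule 146): 0110110110
Gen 4 (rule 149): 0000000001
Gen 5 (rule 150): 0000000011
Gen 6 (rule 57): 1111111010
Gen 7 (rule 146): 0111110001

Answer: 0111110001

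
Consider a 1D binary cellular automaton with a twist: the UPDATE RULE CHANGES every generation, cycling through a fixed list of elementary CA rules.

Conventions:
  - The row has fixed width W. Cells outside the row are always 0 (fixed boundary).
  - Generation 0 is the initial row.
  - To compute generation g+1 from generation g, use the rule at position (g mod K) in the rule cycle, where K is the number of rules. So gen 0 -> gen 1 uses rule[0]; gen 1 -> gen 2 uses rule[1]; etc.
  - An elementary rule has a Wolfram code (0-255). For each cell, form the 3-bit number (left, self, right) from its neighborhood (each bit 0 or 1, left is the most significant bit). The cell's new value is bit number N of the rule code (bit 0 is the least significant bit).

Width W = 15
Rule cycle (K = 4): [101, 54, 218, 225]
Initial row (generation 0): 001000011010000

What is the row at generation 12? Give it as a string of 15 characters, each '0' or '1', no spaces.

Gen 0: 001000011010000
Gen 1 (rule 101): 101011001110111
Gen 2 (rule 54): 111100110001000
Gen 3 (rule 218): 111111111010100
Gen 4 (rule 225): 011111111101001
Gen 5 (rule 101): 000000000111001
Gen 6 (rule 54): 000000001000111
Gen 7 (rule 218): 000000010101111
Gen 8 (rule 225): 111111001010111
Gen 9 (rule 101): 000001001111001
Gen 10 (rule 54): 000011110000111
Gen 11 (rule 218): 000111111001111
Gen 12 (rule 225): 110011111000111

Answer: 110011111000111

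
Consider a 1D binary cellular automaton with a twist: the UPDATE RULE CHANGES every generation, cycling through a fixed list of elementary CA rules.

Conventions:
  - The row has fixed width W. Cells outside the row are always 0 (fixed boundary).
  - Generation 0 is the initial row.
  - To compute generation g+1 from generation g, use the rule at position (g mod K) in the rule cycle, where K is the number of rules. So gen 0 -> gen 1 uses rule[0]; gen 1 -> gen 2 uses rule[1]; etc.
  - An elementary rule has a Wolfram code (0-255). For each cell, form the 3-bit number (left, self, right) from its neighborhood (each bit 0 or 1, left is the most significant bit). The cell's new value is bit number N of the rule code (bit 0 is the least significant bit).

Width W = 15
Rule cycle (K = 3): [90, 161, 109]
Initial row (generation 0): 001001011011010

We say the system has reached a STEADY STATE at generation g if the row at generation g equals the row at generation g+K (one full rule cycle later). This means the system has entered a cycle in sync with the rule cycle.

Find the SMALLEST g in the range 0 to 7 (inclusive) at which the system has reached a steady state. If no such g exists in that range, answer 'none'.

Answer: 3

Derivation:
Gen 0: 001001011011010
Gen 1 (rule 90): 010110011011001
Gen 2 (rule 161): 001000000100000
Gen 3 (rule 109): 101011110101111
Gen 4 (rule 90): 000010010001001
Gen 5 (rule 161): 111000000100000
Gen 6 (rule 109): 101011110101111
Gen 7 (rule 90): 000010010001001
Gen 8 (rule 161): 111000000100000
Gen 9 (rule 109): 101011110101111
Gen 10 (rule 90): 000010010001001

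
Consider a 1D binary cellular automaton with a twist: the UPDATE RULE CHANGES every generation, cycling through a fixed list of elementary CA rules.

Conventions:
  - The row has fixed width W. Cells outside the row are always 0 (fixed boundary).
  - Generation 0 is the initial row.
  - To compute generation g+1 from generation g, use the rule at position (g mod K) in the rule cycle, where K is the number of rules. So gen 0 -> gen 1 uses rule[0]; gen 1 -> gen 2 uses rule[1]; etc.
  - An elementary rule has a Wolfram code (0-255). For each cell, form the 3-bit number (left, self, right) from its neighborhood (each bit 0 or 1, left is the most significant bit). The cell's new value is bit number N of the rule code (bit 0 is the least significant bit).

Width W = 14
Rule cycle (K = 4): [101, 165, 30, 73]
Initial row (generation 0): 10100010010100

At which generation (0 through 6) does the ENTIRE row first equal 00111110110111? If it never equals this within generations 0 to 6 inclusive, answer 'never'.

Answer: never

Derivation:
Gen 0: 10100010010100
Gen 1 (rule 101): 11101010011101
Gen 2 (rule 165): 01011110001011
Gen 3 (rule 30): 11010001011010
Gen 4 (rule 73): 11000100011000
Gen 5 (rule 101): 01010101001011
Gen 6 (rule 165): 01111111001100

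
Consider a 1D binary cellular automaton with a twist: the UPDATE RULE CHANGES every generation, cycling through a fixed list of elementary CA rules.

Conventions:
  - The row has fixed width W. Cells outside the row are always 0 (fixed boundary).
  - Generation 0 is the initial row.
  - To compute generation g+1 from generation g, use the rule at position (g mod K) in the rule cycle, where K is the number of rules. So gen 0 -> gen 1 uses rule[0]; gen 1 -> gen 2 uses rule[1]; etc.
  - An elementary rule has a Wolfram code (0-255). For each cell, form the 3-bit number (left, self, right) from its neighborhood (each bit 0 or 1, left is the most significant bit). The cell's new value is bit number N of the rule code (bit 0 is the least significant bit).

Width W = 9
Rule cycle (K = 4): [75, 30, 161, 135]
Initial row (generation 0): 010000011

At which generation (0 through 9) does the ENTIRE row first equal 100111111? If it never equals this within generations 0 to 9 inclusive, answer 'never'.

Answer: 1

Derivation:
Gen 0: 010000011
Gen 1 (rule 75): 100111111
Gen 2 (rule 30): 111100000
Gen 3 (rule 161): 011001111
Gen 4 (rule 135): 100010110
Gen 5 (rule 75): 001100110
Gen 6 (rule 30): 011011101
Gen 7 (rule 161): 000101010
Gen 8 (rule 135): 111101010
Gen 9 (rule 75): 100100000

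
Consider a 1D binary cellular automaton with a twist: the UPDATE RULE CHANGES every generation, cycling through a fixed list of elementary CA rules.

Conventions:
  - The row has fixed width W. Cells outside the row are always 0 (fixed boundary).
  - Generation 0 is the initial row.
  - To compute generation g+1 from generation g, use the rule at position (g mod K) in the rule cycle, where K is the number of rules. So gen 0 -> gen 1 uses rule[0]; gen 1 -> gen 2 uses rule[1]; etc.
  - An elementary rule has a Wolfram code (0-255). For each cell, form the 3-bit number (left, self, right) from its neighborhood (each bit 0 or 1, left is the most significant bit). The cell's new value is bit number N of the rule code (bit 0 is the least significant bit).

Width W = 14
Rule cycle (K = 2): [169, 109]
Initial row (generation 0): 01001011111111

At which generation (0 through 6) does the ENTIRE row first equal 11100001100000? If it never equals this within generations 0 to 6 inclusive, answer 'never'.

Gen 0: 01001011111111
Gen 1 (rule 169): 00000111111110
Gen 2 (rule 109): 11110100000010
Gen 3 (rule 169): 11101001111000
Gen 4 (rule 109): 10111001001011
Gen 5 (rule 169): 01110000000110
Gen 6 (rule 109): 01010111110110

Answer: never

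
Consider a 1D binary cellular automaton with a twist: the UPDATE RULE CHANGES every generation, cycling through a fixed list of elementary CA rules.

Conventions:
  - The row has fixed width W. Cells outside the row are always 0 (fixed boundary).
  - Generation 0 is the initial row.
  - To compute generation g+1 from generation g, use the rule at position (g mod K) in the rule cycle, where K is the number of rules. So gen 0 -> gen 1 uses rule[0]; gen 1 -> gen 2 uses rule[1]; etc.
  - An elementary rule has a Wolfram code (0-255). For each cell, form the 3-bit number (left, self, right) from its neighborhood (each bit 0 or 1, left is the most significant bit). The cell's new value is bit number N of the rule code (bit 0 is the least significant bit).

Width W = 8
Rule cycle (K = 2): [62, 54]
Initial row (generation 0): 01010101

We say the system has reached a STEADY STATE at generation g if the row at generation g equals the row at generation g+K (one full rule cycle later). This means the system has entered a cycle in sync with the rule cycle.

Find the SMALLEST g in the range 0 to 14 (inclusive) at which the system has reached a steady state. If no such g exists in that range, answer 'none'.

Answer: 2

Derivation:
Gen 0: 01010101
Gen 1 (rule 62): 11111111
Gen 2 (rule 54): 00000000
Gen 3 (rule 62): 00000000
Gen 4 (rule 54): 00000000
Gen 5 (rule 62): 00000000
Gen 6 (rule 54): 00000000
Gen 7 (rule 62): 00000000
Gen 8 (rule 54): 00000000
Gen 9 (rule 62): 00000000
Gen 10 (rule 54): 00000000
Gen 11 (rule 62): 00000000
Gen 12 (rule 54): 00000000
Gen 13 (rule 62): 00000000
Gen 14 (rule 54): 00000000
Gen 15 (rule 62): 00000000
Gen 16 (rule 54): 00000000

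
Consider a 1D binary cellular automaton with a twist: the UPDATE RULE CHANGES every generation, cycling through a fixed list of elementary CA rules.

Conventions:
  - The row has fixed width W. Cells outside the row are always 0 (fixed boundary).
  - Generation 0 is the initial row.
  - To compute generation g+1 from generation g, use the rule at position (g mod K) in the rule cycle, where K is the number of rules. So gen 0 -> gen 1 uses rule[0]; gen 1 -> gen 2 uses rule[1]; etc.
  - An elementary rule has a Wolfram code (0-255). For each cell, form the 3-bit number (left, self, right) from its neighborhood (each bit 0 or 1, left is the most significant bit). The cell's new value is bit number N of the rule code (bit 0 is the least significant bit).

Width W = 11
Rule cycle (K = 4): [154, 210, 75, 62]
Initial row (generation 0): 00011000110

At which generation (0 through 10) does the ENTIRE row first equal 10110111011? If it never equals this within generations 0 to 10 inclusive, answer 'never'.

Gen 0: 00011000110
Gen 1 (rule 154): 00110101101
Gen 2 (rule 210): 01010000100
Gen 3 (rule 75): 10000111001
Gen 4 (rule 62): 11001100111
Gen 5 (rule 154): 10111011110
Gen 6 (rule 210): 00011001111
Gen 7 (rule 75): 11111011001
Gen 8 (rule 62): 10000110111
Gen 9 (rule 154): 01001100110
Gen 10 (rule 210): 10110111011

Answer: 10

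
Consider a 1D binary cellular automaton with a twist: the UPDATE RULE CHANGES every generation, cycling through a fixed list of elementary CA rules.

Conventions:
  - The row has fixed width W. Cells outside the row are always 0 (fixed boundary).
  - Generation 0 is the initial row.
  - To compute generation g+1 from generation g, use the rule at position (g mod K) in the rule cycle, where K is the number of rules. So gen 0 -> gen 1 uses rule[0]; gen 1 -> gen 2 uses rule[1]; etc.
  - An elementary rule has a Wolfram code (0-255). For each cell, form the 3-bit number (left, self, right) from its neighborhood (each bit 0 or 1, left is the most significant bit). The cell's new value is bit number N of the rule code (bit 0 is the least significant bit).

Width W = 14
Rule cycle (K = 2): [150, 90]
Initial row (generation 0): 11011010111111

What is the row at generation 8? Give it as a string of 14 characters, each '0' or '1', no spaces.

Gen 0: 11011010111111
Gen 1 (rule 150): 00000010011110
Gen 2 (rule 90): 00000101110011
Gen 3 (rule 150): 00001100101100
Gen 4 (rule 90): 00011111001110
Gen 5 (rule 150): 00101110110101
Gen 6 (rule 90): 01001010110000
Gen 7 (rule 150): 11111010001000
Gen 8 (rule 90): 10001001010100

Answer: 10001001010100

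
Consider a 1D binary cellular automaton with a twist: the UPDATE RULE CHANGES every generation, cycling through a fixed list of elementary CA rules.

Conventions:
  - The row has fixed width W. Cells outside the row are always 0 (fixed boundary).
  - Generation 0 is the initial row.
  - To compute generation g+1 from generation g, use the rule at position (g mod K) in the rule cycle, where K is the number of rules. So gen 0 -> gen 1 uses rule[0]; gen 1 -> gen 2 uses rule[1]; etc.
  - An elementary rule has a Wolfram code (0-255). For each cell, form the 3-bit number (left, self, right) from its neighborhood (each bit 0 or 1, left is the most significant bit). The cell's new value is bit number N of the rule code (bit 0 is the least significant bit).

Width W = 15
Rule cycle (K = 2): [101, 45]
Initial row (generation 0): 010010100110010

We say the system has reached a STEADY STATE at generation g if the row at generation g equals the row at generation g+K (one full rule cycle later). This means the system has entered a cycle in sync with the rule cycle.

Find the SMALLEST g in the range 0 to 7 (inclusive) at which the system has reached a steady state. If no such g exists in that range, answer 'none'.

Answer: none

Derivation:
Gen 0: 010010100110010
Gen 1 (rule 101): 010011100010010
Gen 2 (rule 45): 010010001010010
Gen 3 (rule 101): 010010101110010
Gen 4 (rule 45): 010011111000010
Gen 5 (rule 101): 010000001011010
Gen 6 (rule 45): 010111101110110
Gen 7 (rule 101): 011000110011010
Gen 8 (rule 45): 010010100010110
Gen 9 (rule 101): 010011101011010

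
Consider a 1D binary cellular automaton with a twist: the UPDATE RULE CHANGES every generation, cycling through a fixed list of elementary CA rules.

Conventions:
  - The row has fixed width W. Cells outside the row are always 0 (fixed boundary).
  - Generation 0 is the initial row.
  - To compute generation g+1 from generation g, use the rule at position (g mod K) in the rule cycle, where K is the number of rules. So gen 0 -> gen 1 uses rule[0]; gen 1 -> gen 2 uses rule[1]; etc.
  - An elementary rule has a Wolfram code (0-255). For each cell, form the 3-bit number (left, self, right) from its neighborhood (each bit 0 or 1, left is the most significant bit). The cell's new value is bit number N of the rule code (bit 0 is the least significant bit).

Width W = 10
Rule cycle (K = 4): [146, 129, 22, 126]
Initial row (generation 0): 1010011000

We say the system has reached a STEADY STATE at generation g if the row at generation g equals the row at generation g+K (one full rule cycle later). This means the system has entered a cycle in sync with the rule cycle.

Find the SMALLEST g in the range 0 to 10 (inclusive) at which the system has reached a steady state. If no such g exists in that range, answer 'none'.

Answer: 7

Derivation:
Gen 0: 1010011000
Gen 1 (rule 146): 0001100100
Gen 2 (rule 129): 1100000001
Gen 3 (rule 22): 0010000011
Gen 4 (rule 126): 0111000111
Gen 5 (rule 146): 1010101010
Gen 6 (rule 129): 0000000000
Gen 7 (rule 22): 0000000000
Gen 8 (rule 126): 0000000000
Gen 9 (rule 146): 0000000000
Gen 10 (rule 129): 1111111111
Gen 11 (rule 22): 0000000000
Gen 12 (rule 126): 0000000000
Gen 13 (rule 146): 0000000000
Gen 14 (rule 129): 1111111111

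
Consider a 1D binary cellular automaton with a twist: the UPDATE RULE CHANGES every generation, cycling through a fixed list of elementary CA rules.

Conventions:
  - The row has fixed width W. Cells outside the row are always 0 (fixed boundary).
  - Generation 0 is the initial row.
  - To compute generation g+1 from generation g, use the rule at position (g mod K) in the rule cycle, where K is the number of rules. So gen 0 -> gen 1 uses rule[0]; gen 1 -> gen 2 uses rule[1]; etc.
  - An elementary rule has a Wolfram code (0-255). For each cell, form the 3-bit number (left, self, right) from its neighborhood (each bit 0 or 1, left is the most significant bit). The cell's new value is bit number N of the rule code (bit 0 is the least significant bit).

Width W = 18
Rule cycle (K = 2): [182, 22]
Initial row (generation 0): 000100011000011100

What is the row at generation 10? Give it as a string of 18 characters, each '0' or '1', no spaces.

Answer: 110101000000000000

Derivation:
Gen 0: 000100011000011100
Gen 1 (rule 182): 001110100100101010
Gen 2 (rule 22): 010000111111101011
Gen 3 (rule 182): 111001011111011100
Gen 4 (rule 22): 000111000000000010
Gen 5 (rule 182): 001010100000000111
Gen 6 (rule 22): 011010110000001000
Gen 7 (rule 182): 100111001000011100
Gen 8 (rule 22): 111000111100100010
Gen 9 (rule 182): 010101011011110111
Gen 10 (rule 22): 110101000000000000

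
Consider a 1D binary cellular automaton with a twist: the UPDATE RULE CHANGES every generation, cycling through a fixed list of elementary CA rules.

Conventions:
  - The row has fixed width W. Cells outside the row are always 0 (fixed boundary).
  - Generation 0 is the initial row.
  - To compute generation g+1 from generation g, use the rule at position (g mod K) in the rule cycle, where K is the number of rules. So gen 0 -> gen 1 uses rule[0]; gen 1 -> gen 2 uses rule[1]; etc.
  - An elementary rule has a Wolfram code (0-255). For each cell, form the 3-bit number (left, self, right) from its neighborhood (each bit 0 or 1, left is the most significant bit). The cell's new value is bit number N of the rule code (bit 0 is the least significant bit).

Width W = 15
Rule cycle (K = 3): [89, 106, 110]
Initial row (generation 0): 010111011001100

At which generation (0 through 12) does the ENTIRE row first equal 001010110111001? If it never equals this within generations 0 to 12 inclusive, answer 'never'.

Answer: 2

Derivation:
Gen 0: 010111011001100
Gen 1 (rule 89): 000101011101111
Gen 2 (rule 106): 001010110111001
Gen 3 (rule 110): 011111111101011
Gen 4 (rule 89): 010000000100011
Gen 5 (rule 106): 100000001000111
Gen 6 (rule 110): 100000011001101
Gen 7 (rule 89): 011111011101100
Gen 8 (rule 106): 110001110111100
Gen 9 (rule 110): 110011011100100
Gen 10 (rule 89): 111011010110011
Gen 11 (rule 106): 101111101110111
Gen 12 (rule 110): 111000111011101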